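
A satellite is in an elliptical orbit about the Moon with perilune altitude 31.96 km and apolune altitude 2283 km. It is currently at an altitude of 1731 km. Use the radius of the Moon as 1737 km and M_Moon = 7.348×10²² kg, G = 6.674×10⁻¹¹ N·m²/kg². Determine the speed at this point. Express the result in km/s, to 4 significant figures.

μ = GM = 6.674×10⁻¹¹ × 7.348×10²² = 4.904×10¹² m³/s².
r_p = 1737 + 31.96 = 1769.0 km = 1.7690×10⁶ m.
r_a = 1737 + 2283 = 4020.0 km = 4.0200×10⁶ m.
r = 1737 + 1731 = 3468.0 km = 3.468×10⁶ m.
Semi-major axis a = (r_p + r_a)/2 = 2894.5 km = 2.894×10⁶ m.
Vis-viva: v² = μ(2/r − 1/a) = 4.904×10¹² × (5.767×10⁻⁷ − 3.455×10⁻⁷) = 1.134×10⁶ m²/s².
v = 1065 m/s = 1.065 km/s.

v ≈ 1.065 km/s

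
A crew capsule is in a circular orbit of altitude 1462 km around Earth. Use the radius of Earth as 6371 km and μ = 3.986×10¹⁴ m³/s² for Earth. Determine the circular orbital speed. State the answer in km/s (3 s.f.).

v ≈ 7.13 km/s

r = 6371 + 1462 = 7833.0 km = 7.8330×10⁶ m.
For a circular orbit v = √(μ/r) = √(3.986×10¹⁴ / 7.833×10⁶) = √(5.089×10⁷) = 7134 m/s.
That is 7.134 km/s.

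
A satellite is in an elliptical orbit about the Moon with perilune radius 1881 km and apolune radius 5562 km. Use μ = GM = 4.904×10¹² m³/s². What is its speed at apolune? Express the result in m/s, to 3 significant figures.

Semi-major axis a = (r_p + r_a)/2 = 3721.5 km = 3.722×10⁶ m.
Vis-viva: v² = μ(2/r − 1/a) = 4.904×10¹² × (3.596×10⁻⁷ − 2.687×10⁻⁷) = 4.456×10⁵ m²/s².
v = 667.6 m/s.

v ≈ 668 m/s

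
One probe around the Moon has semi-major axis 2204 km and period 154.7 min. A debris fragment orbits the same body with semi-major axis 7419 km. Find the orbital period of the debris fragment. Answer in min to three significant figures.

Kepler's third law: T² ∝ a³, so T₂ = T₁ (a₂/a₁)^(3/2).
a₂/a₁ = 3.366, (a₂/a₁)^(3/2) = 6.176.
T₂ = 154.7 × 6.176 = 955.4 min.

T₂ ≈ 955 min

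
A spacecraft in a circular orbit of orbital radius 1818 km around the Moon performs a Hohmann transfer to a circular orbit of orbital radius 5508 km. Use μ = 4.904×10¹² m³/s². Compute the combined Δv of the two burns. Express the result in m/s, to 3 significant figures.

r₁ = 1818 km = 1.818×10⁶ m.
r₂ = 5508 km = 5.508×10⁶ m.
Transfer ellipse a_t = (r₁ + r₂)/2 = 3.663×10⁶ m.
At r₁: circular v_c1 = √(μ/r₁) = 1642 m/s; transfer-perilune v_p = √[μ(2/r₁ − 1/a_t)] = 2014 m/s.
Δv₁ = v_p − v_c1 = 371.6 m/s.
At r₂: circular v_c2 = √(μ/r₂) = 943.6 m/s; transfer-apolune v_a = √[μ(2/r₂ − 1/a_t)] = 664.7 m/s.
Δv₂ = v_c2 − v_a = 278.8 m/s.
Total Δv = Δv₁ + Δv₂ = 650.4 m/s.

Δv_total ≈ 650 m/s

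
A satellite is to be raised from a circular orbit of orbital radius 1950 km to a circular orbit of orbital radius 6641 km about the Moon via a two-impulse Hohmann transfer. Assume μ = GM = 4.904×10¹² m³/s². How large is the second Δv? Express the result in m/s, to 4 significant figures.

r₁ = 1950 km = 1.950×10⁶ m.
r₂ = 6641 km = 6.641×10⁶ m.
Transfer ellipse a_t = (r₁ + r₂)/2 = 4.296×10⁶ m.
At r₁: circular v_c1 = √(μ/r₁) = 1586 m/s; transfer-perilune v_p = √[μ(2/r₁ − 1/a_t)] = 1972 m/s.
At r₂: circular v_c2 = √(μ/r₂) = 859.3 m/s; transfer-apolune v_a = √[μ(2/r₂ − 1/a_t)] = 579.0 m/s.
Δv₂ = v_c2 − v_a = 280.3 m/s.

Δv ≈ 280.3 m/s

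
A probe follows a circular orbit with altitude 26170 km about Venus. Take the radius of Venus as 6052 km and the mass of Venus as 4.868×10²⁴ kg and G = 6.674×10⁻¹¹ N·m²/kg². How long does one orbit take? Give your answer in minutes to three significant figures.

μ = GM = 6.674×10⁻¹¹ × 4.868×10²⁴ = 3.249×10¹⁴ m³/s².
r = 6052 + 26170 = 32222 km = 3.2222×10⁷ m.
Kepler's third law: T = 2π√(r³/μ) = 2π√((3.222×10⁷)³ / 3.249×10¹⁴).
r³/μ = 1.030×10⁸ s², so T = 2π × 1.015×10⁴ = 6.376×10⁴ s.
Converting: 6.376×10⁴ s ÷ 60.00 = 1063 minutes.

T ≈ 1060 minutes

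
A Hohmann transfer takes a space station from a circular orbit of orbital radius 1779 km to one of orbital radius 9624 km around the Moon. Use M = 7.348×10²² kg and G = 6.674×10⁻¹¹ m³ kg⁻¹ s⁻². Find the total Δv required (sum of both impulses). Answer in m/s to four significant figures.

μ = GM = 6.674×10⁻¹¹ × 7.348×10²² = 4.904×10¹² m³/s².
r₁ = 1779 km = 1.779×10⁶ m.
r₂ = 9624 km = 9.624×10⁶ m.
Transfer ellipse a_t = (r₁ + r₂)/2 = 5.702×10⁶ m.
At r₁: circular v_c1 = √(μ/r₁) = 1660 m/s; transfer-perilune v_p = √[μ(2/r₁ − 1/a_t)] = 2157 m/s.
Δv₁ = v_p − v_c1 = 496.8 m/s.
At r₂: circular v_c2 = √(μ/r₂) = 713.8 m/s; transfer-apolune v_a = √[μ(2/r₂ − 1/a_t)] = 398.7 m/s.
Δv₂ = v_c2 − v_a = 315.1 m/s.
Total Δv = Δv₁ + Δv₂ = 811.9 m/s.

Δv_total ≈ 811.9 m/s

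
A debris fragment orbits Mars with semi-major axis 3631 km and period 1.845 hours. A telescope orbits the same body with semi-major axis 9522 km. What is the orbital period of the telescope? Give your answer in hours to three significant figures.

T₂ ≈ 7.84 hours

Kepler's third law: T² ∝ a³, so T₂ = T₁ (a₂/a₁)^(3/2).
a₂/a₁ = 2.622, (a₂/a₁)^(3/2) = 4.247.
T₂ = 1.845 × 4.247 = 7.835 hours.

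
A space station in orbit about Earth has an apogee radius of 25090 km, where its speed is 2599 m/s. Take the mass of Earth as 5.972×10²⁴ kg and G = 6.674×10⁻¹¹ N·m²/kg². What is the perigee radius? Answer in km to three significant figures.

μ = GM = 6.674×10⁻¹¹ × 5.972×10²⁴ = 3.986×10¹⁴ m³/s².
r_a = 2.509×10⁷ m.
Specific energy ε = v²/2 − μ/r = -1.251×10⁷ J/kg, so a = −μ/(2ε) = 1.593×10⁷ m.
The apsides satisfy r_p + r_a = 2a, so the perigee radius is 2a − r_a = 6.775×10⁶ m = 6774.6 km.

perigee radius ≈ 6770 km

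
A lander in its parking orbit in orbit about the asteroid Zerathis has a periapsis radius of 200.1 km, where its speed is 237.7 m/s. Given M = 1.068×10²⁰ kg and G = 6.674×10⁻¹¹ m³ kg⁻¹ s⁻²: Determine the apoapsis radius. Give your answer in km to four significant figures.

apoapsis radius ≈ 766.9 km

μ = GM = 6.674×10⁻¹¹ × 1.068×10²⁰ = 7.128×10⁹ m³/s².
r_p = 2.001×10⁵ m.
Specific energy ε = v²/2 − μ/r = -7.371×10³ J/kg, so a = −μ/(2ε) = 4.835×10⁵ m.
The apsides satisfy r_p + r_a = 2a, so the apoapsis radius is 2a − r_p = 7.669×10⁵ m = 766.95 km.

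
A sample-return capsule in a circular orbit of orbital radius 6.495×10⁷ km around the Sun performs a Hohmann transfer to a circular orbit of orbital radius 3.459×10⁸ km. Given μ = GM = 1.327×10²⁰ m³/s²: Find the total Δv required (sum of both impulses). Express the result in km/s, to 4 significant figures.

r₁ = 6.495×10⁷ km = 6.495×10¹⁰ m.
r₂ = 3.459×10⁸ km = 3.459×10¹¹ m.
Transfer ellipse a_t = (r₁ + r₂)/2 = 2.054×10¹¹ m.
At r₁: circular v_c1 = √(μ/r₁) = 45200 m/s; transfer-perihelion v_p = √[μ(2/r₁ − 1/a_t)] = 58650 m/s.
Δv₁ = v_p − v_c1 = 13450 m/s.
At r₂: circular v_c2 = √(μ/r₂) = 19590 m/s; transfer-aphelion v_a = √[μ(2/r₂ − 1/a_t)] = 11010 m/s.
Δv₂ = v_c2 − v_a = 8573 m/s.
Total Δv = Δv₁ + Δv₂ = 22030 m/s = 22.03 km/s.

Δv_total ≈ 22.03 km/s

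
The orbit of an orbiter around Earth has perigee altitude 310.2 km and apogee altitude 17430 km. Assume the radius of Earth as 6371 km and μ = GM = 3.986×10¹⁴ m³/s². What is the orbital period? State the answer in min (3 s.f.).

r_p = 6371 + 310.2 = 6681.2 km = 6.6812×10⁶ m.
r_a = 6371 + 17430 = 23801 km = 2.3801×10⁷ m.
Semi-major axis a = (r_p + r_a)/2 = (6681.2 + 23801)/2 = 15241 km = 1.524×10⁷ m.
By Kepler's third law T = 2π√(a³/μ) = 2π × 2.980×10³ = 1.873×10⁴ s.
= 312.1 min.

T ≈ 312 min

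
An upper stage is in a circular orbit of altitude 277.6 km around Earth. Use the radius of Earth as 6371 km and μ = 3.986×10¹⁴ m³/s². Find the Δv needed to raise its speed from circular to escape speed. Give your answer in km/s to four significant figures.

Δv ≈ 3.207 km/s

r = 6371 + 277.6 = 6648.6 km = 6.6486×10⁶ m.
Circular speed v_c = √(μ/r) = 7743 m/s.
Escape speed v_esc = √(2μ/r) = √2 × v_c = 10950 m/s.
Δv = v_esc − v_c = 3207 m/s = 3.207 km/s.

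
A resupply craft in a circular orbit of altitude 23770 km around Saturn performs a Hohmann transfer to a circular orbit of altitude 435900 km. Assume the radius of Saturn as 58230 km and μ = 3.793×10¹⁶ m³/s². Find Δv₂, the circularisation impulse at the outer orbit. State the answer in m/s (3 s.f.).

Δv ≈ 4090 m/s

r₁ = 58230 + 23770 = 82000 km = 8.2000×10⁷ m.
r₂ = 58230 + 435900 = 494130 km = 4.9413×10⁸ m.
Transfer ellipse a_t = (r₁ + r₂)/2 = 2.881×10⁸ m.
At r₁: circular v_c1 = √(μ/r₁) = 21510 m/s; transfer-perikrone v_p = √[μ(2/r₁ − 1/a_t)] = 28170 m/s.
At r₂: circular v_c2 = √(μ/r₂) = 8761 m/s; transfer-apokrone v_a = √[μ(2/r₂ − 1/a_t)] = 4674 m/s.
Δv₂ = v_c2 − v_a = 4087 m/s.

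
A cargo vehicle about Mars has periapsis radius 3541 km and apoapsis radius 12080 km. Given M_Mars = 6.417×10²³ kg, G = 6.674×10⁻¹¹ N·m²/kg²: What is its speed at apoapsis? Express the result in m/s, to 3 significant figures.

μ = GM = 6.674×10⁻¹¹ × 6.417×10²³ = 4.283×10¹³ m³/s².
Semi-major axis a = (r_p + r_a)/2 = 7810.5 km = 7.810×10⁶ m.
Vis-viva: v² = μ(2/r − 1/a) = 4.283×10¹³ × (1.656×10⁻⁷ − 1.280×10⁻⁷) = 1.607×10⁶ m²/s².
v = 1268 m/s.

v ≈ 1270 m/s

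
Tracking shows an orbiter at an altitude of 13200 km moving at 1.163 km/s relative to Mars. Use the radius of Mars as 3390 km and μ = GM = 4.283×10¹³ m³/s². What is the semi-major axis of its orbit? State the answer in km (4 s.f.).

a ≈ 11240 km

r = 3390 + 13200 = 16590 km = 1.659×10⁷ m.
Specific orbital energy ε = v²/2 − μ/r = (1163)²/2 − 4.283×10¹³/1.659×10⁷ = -1.905×10⁶ J/kg.
Since ε = −μ/(2a), a = −μ/(2ε) = 1.124×10⁷ m = 11239 km.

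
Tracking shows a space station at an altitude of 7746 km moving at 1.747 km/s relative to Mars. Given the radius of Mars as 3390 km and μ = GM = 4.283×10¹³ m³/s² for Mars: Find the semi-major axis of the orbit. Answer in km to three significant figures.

a ≈ 9230 km

r = 3390 + 7746 = 11136 km = 1.114×10⁷ m.
Specific orbital energy ε = v²/2 − μ/r = (1747)²/2 − 4.283×10¹³/1.114×10⁷ = -2.320×10⁶ J/kg.
Since ε = −μ/(2a), a = −μ/(2ε) = 9.230×10⁶ m = 9230.3 km.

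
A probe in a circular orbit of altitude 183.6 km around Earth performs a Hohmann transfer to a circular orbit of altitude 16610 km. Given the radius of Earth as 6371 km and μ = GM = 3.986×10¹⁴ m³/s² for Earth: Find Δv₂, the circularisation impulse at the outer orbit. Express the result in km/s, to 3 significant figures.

r₁ = 6371 + 183.6 = 6554.6 km = 6.5546×10⁶ m.
r₂ = 6371 + 16610 = 22981 km = 2.2981×10⁷ m.
Transfer ellipse a_t = (r₁ + r₂)/2 = 1.477×10⁷ m.
At r₁: circular v_c1 = √(μ/r₁) = 7798 m/s; transfer-perigee v_p = √[μ(2/r₁ − 1/a_t)] = 9728 m/s.
At r₂: circular v_c2 = √(μ/r₂) = 4165 m/s; transfer-apogee v_a = √[μ(2/r₂ − 1/a_t)] = 2775 m/s.
Δv₂ = v_c2 − v_a = 1390 m/s.
= 1.390 km/s.

Δv ≈ 1.39 km/s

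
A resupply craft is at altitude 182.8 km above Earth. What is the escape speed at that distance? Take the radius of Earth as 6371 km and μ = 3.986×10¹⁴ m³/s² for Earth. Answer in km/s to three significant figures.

r = 6371 + 182.8 = 6553.8 km = 6.5538×10⁶ m.
Escape speed v_esc = √(2μ/r) = √(2 × 3.986×10¹⁴ / 6.554×10⁶) = √(1.216×10⁸) = 11030 m/s.
= 11.03 km/s.

v_esc ≈ 11.0 km/s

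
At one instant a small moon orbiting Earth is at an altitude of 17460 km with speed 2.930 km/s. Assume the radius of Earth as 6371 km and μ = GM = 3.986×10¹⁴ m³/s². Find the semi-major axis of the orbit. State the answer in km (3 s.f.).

a ≈ 16000 km

r = 6371 + 17460 = 23831 km = 2.383×10⁷ m.
Vis-viva rearranged: 1/a = 2/r − v²/μ = 8.392×10⁻⁸ − 2.154×10⁻⁸ = 6.239×10⁻⁸ m⁻¹.
a = 1.603×10⁷ m = 16029 km.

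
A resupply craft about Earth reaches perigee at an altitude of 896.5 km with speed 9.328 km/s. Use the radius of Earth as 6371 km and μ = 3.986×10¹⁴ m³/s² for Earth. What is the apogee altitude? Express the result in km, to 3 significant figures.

apogee altitude ≈ 21500 km

r_p = 6371 + 896.5 = 7267.5 km = 7.268×10⁶ m.
Specific energy ε = v²/2 − μ/r = -1.134×10⁷ J/kg, so a = −μ/(2ε) = 1.757×10⁷ m.
The apsides satisfy r_p + r_a = 2a, so the apogee radius is 2a − r_p = 2.788×10⁷ m = 27879 km.
Apogee altitude = 27879 − 6371 = 21508 km.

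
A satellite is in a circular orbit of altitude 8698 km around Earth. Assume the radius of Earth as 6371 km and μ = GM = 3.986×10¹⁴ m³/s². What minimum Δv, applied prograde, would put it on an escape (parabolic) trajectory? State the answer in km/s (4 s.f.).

Δv ≈ 2.130 km/s

r = 6371 + 8698 = 15069 km = 1.5069×10⁷ m.
Circular speed v_c = √(μ/r) = 5143 m/s.
Escape speed v_esc = √(2μ/r) = √2 × v_c = 7273 m/s.
Δv = v_esc − v_c = 2130 m/s = 2.130 km/s.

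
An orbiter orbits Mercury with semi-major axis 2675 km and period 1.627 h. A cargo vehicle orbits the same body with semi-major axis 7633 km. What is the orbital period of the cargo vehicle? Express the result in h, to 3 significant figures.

T₂ ≈ 7.84 h

Kepler's third law: T² ∝ a³, so T₂ = T₁ (a₂/a₁)^(3/2).
a₂/a₁ = 2.853, (a₂/a₁)^(3/2) = 4.820.
T₂ = 1.627 × 4.820 = 7.842 h.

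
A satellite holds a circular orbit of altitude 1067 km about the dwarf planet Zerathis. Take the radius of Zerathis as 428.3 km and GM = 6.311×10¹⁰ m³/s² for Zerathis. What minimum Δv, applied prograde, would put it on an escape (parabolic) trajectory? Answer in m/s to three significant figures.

r = 428.3 + 1067 = 1495.3 km = 1.4953×10⁶ m.
Circular speed v_c = √(μ/r) = 205.4 m/s.
Escape speed v_esc = √(2μ/r) = √2 × v_c = 290.5 m/s.
Δv = v_esc − v_c = 85.10 m/s.

Δv ≈ 85.1 m/s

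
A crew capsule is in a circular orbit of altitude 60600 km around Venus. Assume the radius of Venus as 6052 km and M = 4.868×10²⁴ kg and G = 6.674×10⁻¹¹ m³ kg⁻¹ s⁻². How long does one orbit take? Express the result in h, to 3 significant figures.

μ = GM = 6.674×10⁻¹¹ × 4.868×10²⁴ = 3.249×10¹⁴ m³/s².
r = 6052 + 60600 = 66652 km = 6.6652×10⁷ m.
Kepler's third law: T = 2π√(r³/μ) = 2π√((6.665×10⁷)³ / 3.249×10¹⁴).
r³/μ = 9.114×10⁸ s², so T = 2π × 3.019×10⁴ = 1.897×10⁵ s.
Converting: 1.897×10⁵ s ÷ 3600 = 52.69 h.

T ≈ 52.7 h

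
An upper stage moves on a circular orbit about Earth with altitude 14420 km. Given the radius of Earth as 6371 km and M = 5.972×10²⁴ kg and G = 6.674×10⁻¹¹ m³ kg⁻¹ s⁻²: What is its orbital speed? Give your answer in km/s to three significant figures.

v ≈ 4.38 km/s

μ = GM = 6.674×10⁻¹¹ × 5.972×10²⁴ = 3.986×10¹⁴ m³/s².
r = 6371 + 14420 = 20791 km = 2.0791×10⁷ m.
For a circular orbit v = √(μ/r) = √(3.986×10¹⁴ / 2.079×10⁷) = √(1.917×10⁷) = 4378 m/s.
That is 4.378 km/s.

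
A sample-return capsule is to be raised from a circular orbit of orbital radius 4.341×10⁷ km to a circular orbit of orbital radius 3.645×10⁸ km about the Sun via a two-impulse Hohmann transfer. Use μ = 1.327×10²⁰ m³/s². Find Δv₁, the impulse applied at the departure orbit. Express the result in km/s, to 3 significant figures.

r₁ = 4.341×10⁷ km = 4.341×10¹⁰ m.
r₂ = 3.645×10⁸ km = 3.645×10¹¹ m.
Transfer ellipse a_t = (r₁ + r₂)/2 = 2.040×10¹¹ m.
At r₁: circular v_c1 = √(μ/r₁) = 55290 m/s; transfer-perihelion v_p = √[μ(2/r₁ − 1/a_t)] = 73910 m/s.
Δv₁ = v_p − v_c1 = 18620 m/s.
= 18.62 km/s.

Δv ≈ 18.6 km/s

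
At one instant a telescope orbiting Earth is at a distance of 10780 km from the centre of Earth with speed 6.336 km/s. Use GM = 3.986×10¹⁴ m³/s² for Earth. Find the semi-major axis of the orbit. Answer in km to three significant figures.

r = 1.078×10⁷ m.
Vis-viva rearranged: 1/a = 2/r − v²/μ = 1.855×10⁻⁷ − 1.007×10⁻⁷ = 8.481×10⁻⁸ m⁻¹.
a = 1.179×10⁷ m = 11791 km.

a ≈ 11800 km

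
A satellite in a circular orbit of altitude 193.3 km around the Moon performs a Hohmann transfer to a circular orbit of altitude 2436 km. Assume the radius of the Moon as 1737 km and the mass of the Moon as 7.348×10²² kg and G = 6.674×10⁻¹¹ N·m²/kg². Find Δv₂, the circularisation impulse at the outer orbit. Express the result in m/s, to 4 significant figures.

μ = GM = 6.674×10⁻¹¹ × 7.348×10²² = 4.904×10¹² m³/s².
r₁ = 1737 + 193.3 = 1930.3 km = 1.9303×10⁶ m.
r₂ = 1737 + 2436 = 4173.0 km = 4.1730×10⁶ m.
Transfer ellipse a_t = (r₁ + r₂)/2 = 3.052×10⁶ m.
At r₁: circular v_c1 = √(μ/r₁) = 1594 m/s; transfer-perilune v_p = √[μ(2/r₁ − 1/a_t)] = 1864 m/s.
At r₂: circular v_c2 = √(μ/r₂) = 1084 m/s; transfer-apolune v_a = √[μ(2/r₂ − 1/a_t)] = 862.2 m/s.
Δv₂ = v_c2 − v_a = 221.9 m/s.

Δv ≈ 221.9 m/s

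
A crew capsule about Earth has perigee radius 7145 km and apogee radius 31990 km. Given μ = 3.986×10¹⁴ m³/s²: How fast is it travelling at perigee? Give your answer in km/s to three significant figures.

v ≈ 9.55 km/s

Semi-major axis a = (r_p + r_a)/2 = 19568 km = 1.957×10⁷ m.
Vis-viva: v² = μ(2/r − 1/a) = 3.986×10¹⁴ × (2.799×10⁻⁷ − 5.111×10⁻⁸) = 9.120×10⁷ m²/s².
v = 9550 m/s = 9.550 km/s.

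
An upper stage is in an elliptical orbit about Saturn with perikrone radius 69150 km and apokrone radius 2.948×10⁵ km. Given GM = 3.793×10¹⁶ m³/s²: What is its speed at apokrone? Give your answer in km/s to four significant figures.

Semi-major axis a = (r_p + r_a)/2 = 1.8198×10⁵ km = 1.820×10⁸ m.
Vis-viva: v² = μ(2/r − 1/a) = 3.793×10¹⁶ × (6.784×10⁻⁹ − 5.495×10⁻⁹) = 4.889×10⁷ m²/s².
v = 6992 m/s = 6.992 km/s.

v ≈ 6.992 km/s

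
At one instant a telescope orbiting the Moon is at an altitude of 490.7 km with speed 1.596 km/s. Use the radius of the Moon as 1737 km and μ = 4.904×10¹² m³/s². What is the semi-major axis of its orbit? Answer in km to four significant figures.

r = 1737 + 490.7 = 2227.7 km = 2.228×10⁶ m.
Vis-viva rearranged: 1/a = 2/r − v²/μ = 8.978×10⁻⁷ − 5.194×10⁻⁷ = 3.784×10⁻⁷ m⁻¹.
a = 2.643×10⁶ m = 2642.9 km.

a ≈ 2643 km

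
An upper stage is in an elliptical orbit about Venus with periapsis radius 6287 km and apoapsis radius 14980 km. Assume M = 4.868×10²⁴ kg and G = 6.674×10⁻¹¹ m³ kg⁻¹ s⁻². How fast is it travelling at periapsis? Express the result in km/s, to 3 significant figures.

v ≈ 8.53 km/s

μ = GM = 6.674×10⁻¹¹ × 4.868×10²⁴ = 3.249×10¹⁴ m³/s².
Semi-major axis a = (r_p + r_a)/2 = 10634 km = 1.063×10⁷ m.
Vis-viva: v² = μ(2/r − 1/a) = 3.249×10¹⁴ × (3.181×10⁻⁷ − 9.404×10⁻⁸) = 7.280×10⁷ m²/s².
v = 8532 m/s = 8.532 km/s.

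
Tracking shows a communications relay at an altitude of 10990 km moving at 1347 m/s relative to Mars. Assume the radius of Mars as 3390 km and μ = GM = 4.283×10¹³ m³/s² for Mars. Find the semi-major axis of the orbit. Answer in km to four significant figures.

a ≈ 10340 km

r = 3390 + 10990 = 14380 km = 1.438×10⁷ m.
Vis-viva rearranged: 1/a = 2/r − v²/μ = 1.391×10⁻⁷ − 4.236×10⁻⁸ = 9.672×10⁻⁸ m⁻¹.
a = 1.034×10⁷ m = 10339 km.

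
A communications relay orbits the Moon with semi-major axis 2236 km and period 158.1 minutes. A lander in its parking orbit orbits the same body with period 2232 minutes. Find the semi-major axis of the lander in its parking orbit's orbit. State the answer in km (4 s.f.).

Kepler's third law: a³ ∝ T², so a₂ = a₁ (T₂/T₁)^(2/3).
T₂/T₁ = 14.12, (T₂/T₁)^(2/3) = 5.841.
a₂ = 2236 × 5.841 = 13060 km.

a₂ ≈ 13060 km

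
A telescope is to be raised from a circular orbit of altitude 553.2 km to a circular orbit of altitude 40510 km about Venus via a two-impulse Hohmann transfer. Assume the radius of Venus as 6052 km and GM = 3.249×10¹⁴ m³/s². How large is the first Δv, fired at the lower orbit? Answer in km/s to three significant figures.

r₁ = 6052 + 553.2 = 6605.2 km = 6.6052×10⁶ m.
r₂ = 6052 + 40510 = 46562 km = 4.6562×10⁷ m.
Transfer ellipse a_t = (r₁ + r₂)/2 = 2.658×10⁷ m.
At r₁: circular v_c1 = √(μ/r₁) = 7013 m/s; transfer-periapsis v_p = √[μ(2/r₁ − 1/a_t)] = 9282 m/s.
Δv₁ = v_p − v_c1 = 2269 m/s.
= 2.269 km/s.

Δv ≈ 2.27 km/s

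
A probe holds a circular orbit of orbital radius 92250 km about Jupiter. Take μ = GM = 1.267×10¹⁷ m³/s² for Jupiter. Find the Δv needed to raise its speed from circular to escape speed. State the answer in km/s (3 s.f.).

Δv ≈ 15.4 km/s

r = 92250 km = 9.225×10⁷ m.
Circular speed v_c = √(μ/r) = 37060 m/s.
Escape speed v_esc = √(2μ/r) = √2 × v_c = 52410 m/s.
Δv = v_esc − v_c = 15350 m/s = 15.35 km/s.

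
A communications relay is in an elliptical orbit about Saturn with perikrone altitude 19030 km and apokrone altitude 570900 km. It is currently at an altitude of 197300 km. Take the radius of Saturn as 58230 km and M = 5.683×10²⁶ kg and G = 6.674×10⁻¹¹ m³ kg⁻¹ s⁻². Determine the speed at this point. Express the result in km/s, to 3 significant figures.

μ = GM = 6.674×10⁻¹¹ × 5.683×10²⁶ = 3.793×10¹⁶ m³/s².
r_p = 58230 + 19030 = 77260 km = 7.7260×10⁷ m.
r_a = 58230 + 570900 = 629130 km = 6.2913×10⁸ m.
r = 58230 + 197300 = 2.5553×10⁵ km = 2.555×10⁸ m.
Semi-major axis a = (r_p + r_a)/2 = 3.5320×10⁵ km = 3.532×10⁸ m.
Vis-viva: v² = μ(2/r − 1/a) = 3.793×10¹⁶ × (7.827×10⁻⁹ − 2.831×10⁻⁹) = 1.895×10⁸ m²/s².
v = 13760 m/s = 13.76 km/s.

v ≈ 13.8 km/s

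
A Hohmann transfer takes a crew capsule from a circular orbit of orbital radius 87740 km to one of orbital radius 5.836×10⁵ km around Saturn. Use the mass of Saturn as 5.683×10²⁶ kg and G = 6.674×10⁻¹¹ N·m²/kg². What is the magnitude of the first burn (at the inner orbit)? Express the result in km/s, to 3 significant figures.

Δv ≈ 6.62 km/s

μ = GM = 6.674×10⁻¹¹ × 5.683×10²⁶ = 3.793×10¹⁶ m³/s².
r₁ = 87740 km = 8.774×10⁷ m.
r₂ = 5.836×10⁵ km = 5.836×10⁸ m.
Transfer ellipse a_t = (r₁ + r₂)/2 = 3.357×10⁸ m.
At r₁: circular v_c1 = √(μ/r₁) = 20790 m/s; transfer-perikrone v_p = √[μ(2/r₁ − 1/a_t)] = 27410 m/s.
Δv₁ = v_p − v_c1 = 6623 m/s.
= 6.623 km/s.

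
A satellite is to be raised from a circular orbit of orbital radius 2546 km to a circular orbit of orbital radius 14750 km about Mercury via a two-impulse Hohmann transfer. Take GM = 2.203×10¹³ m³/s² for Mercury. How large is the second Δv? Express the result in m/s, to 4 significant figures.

r₁ = 2546 km = 2.546×10⁶ m.
r₂ = 14750 km = 1.475×10⁷ m.
Transfer ellipse a_t = (r₁ + r₂)/2 = 8.648×10⁶ m.
At r₁: circular v_c1 = √(μ/r₁) = 2942 m/s; transfer-periherm v_p = √[μ(2/r₁ − 1/a_t)] = 3842 m/s.
At r₂: circular v_c2 = √(μ/r₂) = 1222 m/s; transfer-apoherm v_a = √[μ(2/r₂ − 1/a_t)] = 663.1 m/s.
Δv₂ = v_c2 − v_a = 559.0 m/s.

Δv ≈ 559.0 m/s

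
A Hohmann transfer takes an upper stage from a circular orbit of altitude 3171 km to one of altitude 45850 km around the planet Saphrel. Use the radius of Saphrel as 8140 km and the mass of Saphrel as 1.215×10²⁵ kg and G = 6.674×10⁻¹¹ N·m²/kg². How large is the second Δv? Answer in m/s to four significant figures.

Δv ≈ 1594 m/s

μ = GM = 6.674×10⁻¹¹ × 1.215×10²⁵ = 8.109×10¹⁴ m³/s².
r₁ = 8140 + 3171 = 11311 km = 1.1311×10⁷ m.
r₂ = 8140 + 45850 = 53990 km = 5.3990×10⁷ m.
Transfer ellipse a_t = (r₁ + r₂)/2 = 3.265×10⁷ m.
At r₁: circular v_c1 = √(μ/r₁) = 8467 m/s; transfer-periapsis v_p = √[μ(2/r₁ − 1/a_t)] = 10890 m/s.
At r₂: circular v_c2 = √(μ/r₂) = 3875 m/s; transfer-apoapsis v_a = √[μ(2/r₂ − 1/a_t)] = 2281 m/s.
Δv₂ = v_c2 − v_a = 1594 m/s.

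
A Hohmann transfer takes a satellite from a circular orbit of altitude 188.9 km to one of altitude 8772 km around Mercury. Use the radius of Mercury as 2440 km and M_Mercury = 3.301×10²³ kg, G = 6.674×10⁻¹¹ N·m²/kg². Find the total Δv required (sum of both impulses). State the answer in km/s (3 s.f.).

μ = GM = 6.674×10⁻¹¹ × 3.301×10²³ = 2.203×10¹³ m³/s².
r₁ = 2440 + 188.9 = 2628.9 km = 2.6289×10⁶ m.
r₂ = 2440 + 8772 = 11212 km = 1.1212×10⁷ m.
Transfer ellipse a_t = (r₁ + r₂)/2 = 6.920×10⁶ m.
At r₁: circular v_c1 = √(μ/r₁) = 2895 m/s; transfer-periherm v_p = √[μ(2/r₁ − 1/a_t)] = 3685 m/s.
Δv₁ = v_p − v_c1 = 789.8 m/s.
At r₂: circular v_c2 = √(μ/r₂) = 1402 m/s; transfer-apoherm v_a = √[μ(2/r₂ − 1/a_t)] = 864.0 m/s.
Δv₂ = v_c2 − v_a = 537.8 m/s.
Total Δv = Δv₁ + Δv₂ = 1328 m/s = 1.328 km/s.

Δv_total ≈ 1.33 km/s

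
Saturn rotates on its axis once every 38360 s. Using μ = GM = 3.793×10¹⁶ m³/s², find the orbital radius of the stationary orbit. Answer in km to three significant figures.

r_sync ≈ 1.12×10⁵ km

A synchronous orbit has period T, so by Kepler's third law a = (μT²/4π²)^(1/3).
μT²/4π² = 3.793×10¹⁶ × (3.836×10⁴)² / 39.48 = 1.414×10²⁴ m³.
a = 1.122×10⁸ m = 1.1223×10⁵ km.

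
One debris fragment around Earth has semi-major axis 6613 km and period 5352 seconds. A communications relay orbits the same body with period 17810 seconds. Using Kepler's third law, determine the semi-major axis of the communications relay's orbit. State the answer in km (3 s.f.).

a₂ ≈ 14700 km

Kepler's third law: a³ ∝ T², so a₂ = a₁ (T₂/T₁)^(2/3).
T₂/T₁ = 3.328, (T₂/T₁)^(2/3) = 2.229.
a₂ = 6613 × 2.229 = 14740 km.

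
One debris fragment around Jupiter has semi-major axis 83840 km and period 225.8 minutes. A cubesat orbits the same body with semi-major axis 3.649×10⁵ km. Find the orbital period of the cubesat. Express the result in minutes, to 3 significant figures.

T₂ ≈ 2050 minutes

Kepler's third law: T² ∝ a³, so T₂ = T₁ (a₂/a₁)^(3/2).
a₂/a₁ = 4.352, (a₂/a₁)^(3/2) = 9.080.
T₂ = 225.8 × 9.080 = 2050 minutes.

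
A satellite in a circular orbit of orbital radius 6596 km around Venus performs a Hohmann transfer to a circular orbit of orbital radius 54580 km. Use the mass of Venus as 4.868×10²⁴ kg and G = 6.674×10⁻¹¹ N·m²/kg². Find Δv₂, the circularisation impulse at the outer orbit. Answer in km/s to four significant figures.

Δv ≈ 1.307 km/s

μ = GM = 6.674×10⁻¹¹ × 4.868×10²⁴ = 3.249×10¹⁴ m³/s².
r₁ = 6596 km = 6.596×10⁶ m.
r₂ = 54580 km = 5.458×10⁷ m.
Transfer ellipse a_t = (r₁ + r₂)/2 = 3.059×10⁷ m.
At r₁: circular v_c1 = √(μ/r₁) = 7018 m/s; transfer-periapsis v_p = √[μ(2/r₁ − 1/a_t)] = 9375 m/s.
At r₂: circular v_c2 = √(μ/r₂) = 2440 m/s; transfer-apoapsis v_a = √[μ(2/r₂ − 1/a_t)] = 1133 m/s.
Δv₂ = v_c2 − v_a = 1307 m/s.
= 1.307 km/s.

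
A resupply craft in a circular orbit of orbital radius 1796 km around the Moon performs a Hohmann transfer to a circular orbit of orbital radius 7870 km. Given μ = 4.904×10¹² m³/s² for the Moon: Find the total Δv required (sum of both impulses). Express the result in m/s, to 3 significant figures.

Δv_total ≈ 764 m/s

r₁ = 1796 km = 1.796×10⁶ m.
r₂ = 7870 km = 7.870×10⁶ m.
Transfer ellipse a_t = (r₁ + r₂)/2 = 4.833×10⁶ m.
At r₁: circular v_c1 = √(μ/r₁) = 1652 m/s; transfer-perilune v_p = √[μ(2/r₁ − 1/a_t)] = 2109 m/s.
Δv₁ = v_p − v_c1 = 456.2 m/s.
At r₂: circular v_c2 = √(μ/r₂) = 789.4 m/s; transfer-apolune v_a = √[μ(2/r₂ − 1/a_t)] = 481.2 m/s.
Δv₂ = v_c2 − v_a = 308.2 m/s.
Total Δv = Δv₁ + Δv₂ = 764.4 m/s.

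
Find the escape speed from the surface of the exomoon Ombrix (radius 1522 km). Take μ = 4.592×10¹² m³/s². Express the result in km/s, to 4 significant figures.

r = R = 1.522×10⁶ m.
Escape speed v_esc = √(2μ/r) = √(2 × 4.592×10¹² / 1.522×10⁶) = √(6.034×10⁶) = 2456 m/s.
= 2.456 km/s.

v_esc ≈ 2.456 km/s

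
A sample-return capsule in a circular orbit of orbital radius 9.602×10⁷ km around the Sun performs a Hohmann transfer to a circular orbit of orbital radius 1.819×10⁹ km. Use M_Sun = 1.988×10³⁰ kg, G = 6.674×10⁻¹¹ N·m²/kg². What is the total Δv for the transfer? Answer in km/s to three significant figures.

Δv_total ≈ 19.9 km/s

μ = GM = 6.674×10⁻¹¹ × 1.988×10³⁰ = 1.327×10²⁰ m³/s².
r₁ = 9.602×10⁷ km = 9.602×10¹⁰ m.
r₂ = 1.819×10⁹ km = 1.819×10¹² m.
Transfer ellipse a_t = (r₁ + r₂)/2 = 9.575×10¹¹ m.
At r₁: circular v_c1 = √(μ/r₁) = 37170 m/s; transfer-perihelion v_p = √[μ(2/r₁ − 1/a_t)] = 51230 m/s.
Δv₁ = v_p − v_c1 = 14060 m/s.
At r₂: circular v_c2 = √(μ/r₂) = 8541 m/s; transfer-aphelion v_a = √[μ(2/r₂ − 1/a_t)] = 2705 m/s.
Δv₂ = v_c2 − v_a = 5836 m/s.
Total Δv = Δv₁ + Δv₂ = 19900 m/s = 19.90 km/s.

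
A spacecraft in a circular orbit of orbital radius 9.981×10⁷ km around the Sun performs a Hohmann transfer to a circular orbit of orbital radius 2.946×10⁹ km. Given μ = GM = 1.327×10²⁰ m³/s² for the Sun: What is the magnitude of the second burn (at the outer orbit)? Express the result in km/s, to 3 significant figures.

Δv ≈ 4.99 km/s

r₁ = 9.981×10⁷ km = 9.981×10¹⁰ m.
r₂ = 2.946×10⁹ km = 2.946×10¹² m.
Transfer ellipse a_t = (r₁ + r₂)/2 = 1.523×10¹² m.
At r₁: circular v_c1 = √(μ/r₁) = 36460 m/s; transfer-perihelion v_p = √[μ(2/r₁ − 1/a_t)] = 50710 m/s.
At r₂: circular v_c2 = √(μ/r₂) = 6711 m/s; transfer-aphelion v_a = √[μ(2/r₂ − 1/a_t)] = 1718 m/s.
Δv₂ = v_c2 − v_a = 4993 m/s.
= 4.993 km/s.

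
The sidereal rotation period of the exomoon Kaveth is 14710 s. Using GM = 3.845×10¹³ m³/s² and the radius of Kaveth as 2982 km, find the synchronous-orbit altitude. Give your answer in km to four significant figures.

A synchronous orbit has period T, so by Kepler's third law a = (μT²/4π²)^(1/3).
μT²/4π² = 3.845×10¹³ × (1.471×10⁴)² / 39.48 = 2.107×10²⁰ m³.
a = 5.951×10⁶ m = 5951.0 km.
Altitude h = a − R = 5951.0 − 2982 = 2969.0 km.

h_sync ≈ 2969 km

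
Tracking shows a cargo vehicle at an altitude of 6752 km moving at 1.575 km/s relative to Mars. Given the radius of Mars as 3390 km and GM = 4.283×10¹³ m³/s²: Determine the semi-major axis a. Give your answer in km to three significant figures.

a ≈ 7180 km

r = 3390 + 6752 = 10142 km = 1.014×10⁷ m.
Specific orbital energy ε = v²/2 − μ/r = (1575)²/2 − 4.283×10¹³/1.014×10⁷ = -2.983×10⁶ J/kg.
Since ε = −μ/(2a), a = −μ/(2ε) = 7.180×10⁶ m = 7179.7 km.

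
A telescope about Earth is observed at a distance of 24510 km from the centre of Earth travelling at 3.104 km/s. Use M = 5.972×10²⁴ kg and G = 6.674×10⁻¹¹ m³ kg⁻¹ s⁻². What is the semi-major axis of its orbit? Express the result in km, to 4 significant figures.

μ = GM = 6.674×10⁻¹¹ × 5.972×10²⁴ = 3.986×10¹⁴ m³/s².
r = 2.451×10⁷ m.
Vis-viva rearranged: 1/a = 2/r − v²/μ = 8.160×10⁻⁸ − 2.417×10⁻⁸ = 5.743×10⁻⁸ m⁻¹.
a = 1.741×10⁷ m = 17414 km.

a ≈ 17410 km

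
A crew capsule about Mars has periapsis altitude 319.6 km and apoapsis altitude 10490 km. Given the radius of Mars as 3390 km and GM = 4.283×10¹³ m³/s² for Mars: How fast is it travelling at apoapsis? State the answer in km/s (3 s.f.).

r_p = 3390 + 319.6 = 3709.6 km = 3.7096×10⁶ m.
r_a = 3390 + 10490 = 13880 km = 1.3880×10⁷ m.
Semi-major axis a = (r_p + r_a)/2 = 8794.8 km = 8.795×10⁶ m.
Vis-viva: v² = μ(2/r − 1/a) = 4.283×10¹³ × (1.441×10⁻⁷ − 1.137×10⁻⁷) = 1.302×10⁶ m²/s².
v = 1141 m/s = 1.141 km/s.

v ≈ 1.14 km/s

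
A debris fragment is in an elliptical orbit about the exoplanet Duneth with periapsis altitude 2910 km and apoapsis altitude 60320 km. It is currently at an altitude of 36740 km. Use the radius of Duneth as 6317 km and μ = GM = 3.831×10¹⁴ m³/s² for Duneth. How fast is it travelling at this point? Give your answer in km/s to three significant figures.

r_p = 6317 + 2910 = 9227.0 km = 9.2270×10⁶ m.
r_a = 6317 + 60320 = 66637 km = 6.6637×10⁷ m.
r = 6317 + 36740 = 43057 km = 4.306×10⁷ m.
Semi-major axis a = (r_p + r_a)/2 = 37932 km = 3.793×10⁷ m.
Vis-viva: v² = μ(2/r − 1/a) = 3.831×10¹⁴ × (4.645×10⁻⁸ − 2.636×10⁻⁸) = 7.695×10⁶ m²/s².
v = 2774 m/s = 2.774 km/s.

v ≈ 2.77 km/s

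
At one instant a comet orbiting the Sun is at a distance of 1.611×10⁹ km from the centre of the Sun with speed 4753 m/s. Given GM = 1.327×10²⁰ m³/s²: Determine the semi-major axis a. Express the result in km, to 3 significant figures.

r = 1.611×10¹² m.
Specific orbital energy ε = v²/2 − μ/r = (4753)²/2 − 1.327×10²⁰/1.611×10¹² = -7.108×10⁷ J/kg.
Since ε = −μ/(2a), a = −μ/(2ε) = 9.335×10¹¹ m = 9.3351×10⁸ km.

a ≈ 9.34×10⁸ km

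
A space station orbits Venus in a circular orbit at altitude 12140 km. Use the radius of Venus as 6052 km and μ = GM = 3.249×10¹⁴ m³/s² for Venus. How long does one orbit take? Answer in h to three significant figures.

r = 6052 + 12140 = 18192 km = 1.8192×10⁷ m.
Kepler's third law: T = 2π√(r³/μ) = 2π√((1.819×10⁷)³ / 3.249×10¹⁴).
r³/μ = 1.853×10⁷ s², so T = 2π × 4.305×10³ = 2.705×10⁴ s.
Converting: 2.705×10⁴ s ÷ 3600 = 7.513 h.

T ≈ 7.51 h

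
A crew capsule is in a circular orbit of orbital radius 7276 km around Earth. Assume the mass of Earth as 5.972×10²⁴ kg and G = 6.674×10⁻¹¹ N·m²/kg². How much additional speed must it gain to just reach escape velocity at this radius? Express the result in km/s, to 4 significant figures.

Δv ≈ 3.066 km/s

μ = GM = 6.674×10⁻¹¹ × 5.972×10²⁴ = 3.986×10¹⁴ m³/s².
r = 7276 km = 7.276×10⁶ m.
Circular speed v_c = √(μ/r) = 7401 m/s.
Escape speed v_esc = √(2μ/r) = √2 × v_c = 10470 m/s.
Δv = v_esc − v_c = 3066 m/s = 3.066 km/s.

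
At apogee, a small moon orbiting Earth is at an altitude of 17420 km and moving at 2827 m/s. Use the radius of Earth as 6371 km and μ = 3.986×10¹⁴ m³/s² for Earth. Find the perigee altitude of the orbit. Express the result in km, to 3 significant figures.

r_a = 6371 + 17420 = 23791 km = 2.379×10⁷ m.
Specific energy ε = v²/2 − μ/r = -1.276×10⁷ J/kg, so a = −μ/(2ε) = 1.562×10⁷ m.
The apsides satisfy r_p + r_a = 2a, so the perigee radius is 2a − r_a = 7.451×10⁶ m = 7451.5 km.
Perigee altitude = 7451.5 − 6371 = 1080.5 km.

perigee altitude ≈ 1080 km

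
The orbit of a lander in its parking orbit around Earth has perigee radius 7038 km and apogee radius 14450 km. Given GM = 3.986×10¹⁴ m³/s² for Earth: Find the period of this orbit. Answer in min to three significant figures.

T ≈ 185 min

Semi-major axis a = (r_p + r_a)/2 = (7038.0 + 14450)/2 = 10744 km = 1.074×10⁷ m.
By Kepler's third law T = 2π√(a³/μ) = 2π × 1.764×10³ = 1.108×10⁴ s.
= 184.7 min.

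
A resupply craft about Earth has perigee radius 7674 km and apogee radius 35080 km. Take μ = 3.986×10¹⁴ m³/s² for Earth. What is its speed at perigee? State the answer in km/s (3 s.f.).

Semi-major axis a = (r_p + r_a)/2 = 21377 km = 2.138×10⁷ m.
Vis-viva: v² = μ(2/r − 1/a) = 3.986×10¹⁴ × (2.606×10⁻⁷ − 4.678×10⁻⁸) = 8.524×10⁷ m²/s².
v = 9232 m/s = 9.232 km/s.

v ≈ 9.23 km/s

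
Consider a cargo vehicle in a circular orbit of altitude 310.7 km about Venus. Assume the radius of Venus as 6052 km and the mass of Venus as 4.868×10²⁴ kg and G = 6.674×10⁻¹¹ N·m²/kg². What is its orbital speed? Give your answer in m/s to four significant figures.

μ = GM = 6.674×10⁻¹¹ × 4.868×10²⁴ = 3.249×10¹⁴ m³/s².
r = 6052 + 310.7 = 6362.7 km = 6.3627×10⁶ m.
For a circular orbit v = √(μ/r) = √(3.249×10¹⁴ / 6.363×10⁶) = √(5.106×10⁷) = 7146 m/s.

v ≈ 7146 m/s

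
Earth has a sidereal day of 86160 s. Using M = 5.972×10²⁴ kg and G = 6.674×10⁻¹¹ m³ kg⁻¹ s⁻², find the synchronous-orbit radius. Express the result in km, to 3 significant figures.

μ = GM = 6.674×10⁻¹¹ × 5.972×10²⁴ = 3.986×10¹⁴ m³/s².
A synchronous orbit has period T, so by Kepler's third law a = (μT²/4π²)^(1/3).
μT²/4π² = 3.986×10¹⁴ × (8.616×10⁴)² / 39.48 = 7.495×10²² m³.
a = 4.216×10⁷ m = 42162 km.

r_sync ≈ 42200 km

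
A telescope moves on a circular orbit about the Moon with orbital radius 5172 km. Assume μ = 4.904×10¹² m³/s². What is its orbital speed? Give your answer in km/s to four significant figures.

v ≈ 0.9737 km/s

r = 5172 km = 5.172×10⁶ m.
For a circular orbit v = √(μ/r) = √(4.904×10¹² / 5.172×10⁶) = √(9.482×10⁵) = 973.7 m/s.
That is 0.9737 km/s.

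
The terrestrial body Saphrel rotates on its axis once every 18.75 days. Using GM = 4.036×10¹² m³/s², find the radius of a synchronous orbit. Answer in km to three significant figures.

r_sync ≈ 64500 km

T = 18.75 days = 1.620×10⁶ s.
A synchronous orbit has period T, so by Kepler's third law a = (μT²/4π²)^(1/3).
μT²/4π² = 4.036×10¹² × (1.620×10⁶)² / 39.48 = 2.683×10²³ m³.
a = 6.450×10⁷ m = 64497 km.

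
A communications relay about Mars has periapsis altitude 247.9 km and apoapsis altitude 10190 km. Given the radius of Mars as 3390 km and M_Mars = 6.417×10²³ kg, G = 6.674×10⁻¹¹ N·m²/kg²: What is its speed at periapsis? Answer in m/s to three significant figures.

μ = GM = 6.674×10⁻¹¹ × 6.417×10²³ = 4.283×10¹³ m³/s².
r_p = 3390 + 247.9 = 3637.9 km = 3.6379×10⁶ m.
r_a = 3390 + 10190 = 13580 km = 1.3580×10⁷ m.
Semi-major axis a = (r_p + r_a)/2 = 8609.0 km = 8.609×10⁶ m.
Vis-viva: v² = μ(2/r − 1/a) = 4.283×10¹³ × (5.498×10⁻⁷ − 1.162×10⁻⁷) = 1.857×10⁷ m²/s².
v = 4309 m/s.

v ≈ 4310 m/s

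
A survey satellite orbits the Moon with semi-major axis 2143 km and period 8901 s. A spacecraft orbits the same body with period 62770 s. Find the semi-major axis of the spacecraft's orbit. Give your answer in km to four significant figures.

a₂ ≈ 7881 km

Kepler's third law: a³ ∝ T², so a₂ = a₁ (T₂/T₁)^(2/3).
T₂/T₁ = 7.052, (T₂/T₁)^(2/3) = 3.677.
a₂ = 2143 × 3.677 = 7881 km.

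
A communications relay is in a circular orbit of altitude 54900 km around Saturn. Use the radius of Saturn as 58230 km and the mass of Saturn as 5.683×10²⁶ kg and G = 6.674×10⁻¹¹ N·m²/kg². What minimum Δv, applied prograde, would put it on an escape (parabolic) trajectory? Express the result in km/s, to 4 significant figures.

μ = GM = 6.674×10⁻¹¹ × 5.683×10²⁶ = 3.793×10¹⁶ m³/s².
r = 58230 + 54900 = 113130 km = 1.1313×10⁸ m.
Circular speed v_c = √(μ/r) = 18310 m/s.
Escape speed v_esc = √(2μ/r) = √2 × v_c = 25890 m/s.
Δv = v_esc − v_c = 7584 m/s = 7.584 km/s.

Δv ≈ 7.584 km/s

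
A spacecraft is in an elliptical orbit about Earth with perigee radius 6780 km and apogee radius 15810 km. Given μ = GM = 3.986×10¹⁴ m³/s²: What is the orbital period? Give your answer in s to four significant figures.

Semi-major axis a = (r_p + r_a)/2 = (6780.0 + 15810)/2 = 11295 km = 1.130×10⁷ m.
By Kepler's third law T = 2π√(a³/μ) = 2π × 1.901×10³ = 1.195×10⁴ s.

T ≈ 11950 s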